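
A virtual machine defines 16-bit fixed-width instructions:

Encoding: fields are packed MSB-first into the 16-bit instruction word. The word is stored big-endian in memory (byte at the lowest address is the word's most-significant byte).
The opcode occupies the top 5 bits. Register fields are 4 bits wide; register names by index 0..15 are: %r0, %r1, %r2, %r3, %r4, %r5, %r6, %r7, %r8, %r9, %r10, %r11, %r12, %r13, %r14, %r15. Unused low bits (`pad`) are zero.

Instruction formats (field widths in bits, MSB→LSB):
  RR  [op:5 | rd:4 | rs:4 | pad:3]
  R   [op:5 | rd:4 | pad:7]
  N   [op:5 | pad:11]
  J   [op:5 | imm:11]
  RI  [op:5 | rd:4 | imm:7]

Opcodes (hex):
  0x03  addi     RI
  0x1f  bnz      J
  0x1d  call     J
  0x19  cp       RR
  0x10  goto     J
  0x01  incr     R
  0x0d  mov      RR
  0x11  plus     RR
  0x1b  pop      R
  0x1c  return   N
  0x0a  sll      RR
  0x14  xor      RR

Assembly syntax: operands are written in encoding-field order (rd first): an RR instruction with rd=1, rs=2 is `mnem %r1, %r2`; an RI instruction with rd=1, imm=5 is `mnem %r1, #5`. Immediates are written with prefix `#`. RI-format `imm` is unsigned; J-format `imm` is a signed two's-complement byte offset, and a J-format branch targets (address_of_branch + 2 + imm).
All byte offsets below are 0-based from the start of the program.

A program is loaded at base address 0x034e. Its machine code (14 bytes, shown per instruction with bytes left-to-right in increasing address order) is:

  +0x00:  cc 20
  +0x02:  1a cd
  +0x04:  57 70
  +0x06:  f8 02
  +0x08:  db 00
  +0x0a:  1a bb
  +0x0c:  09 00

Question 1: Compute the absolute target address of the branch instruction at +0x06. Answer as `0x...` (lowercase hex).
@+06  big-endian(f8 02) = 0xf802
  top 5b → 0x1f → bnz [J]
  imm: (w>>0)&0x7ff=0x2 → #2
  target = base 0x034e + off 0x06 + 2 + imm 2 = 0x0358

0x0358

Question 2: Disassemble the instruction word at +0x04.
sll %r14, %r14

+0x04: 57 70 ⇒ word 0x5770 (big)
  op=0x5770>>11=0xa ⇒ sll (RR)
  rd: (w>>7)&0xf=0xe → %r14
  rs: (w>>3)&0xf=0xe → %r14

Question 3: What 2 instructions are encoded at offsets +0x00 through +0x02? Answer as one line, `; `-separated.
cp %r8, %r4; addi %r5, #77

@+00  big-endian(cc 20) = 0xcc20
  op=0xcc20>>11=0x19 ⇒ cp (RR)
  [10:7] rd=8 = %r8
  [6:3] rs=4 = %r4
@+02  big-endian(1a cd) = 0x1acd
  op=0x1acd>>11=0x3 ⇒ addi (RI)
  [10:7] rd=5 = %r5
  [6:0] imm=77 = #77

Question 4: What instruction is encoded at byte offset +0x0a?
addi %r5, #59

@+0a  big-endian(1a bb) = 0x1abb
  opcode bits[15:11]=0x3: addi/RI
  [10:7] rd=5 = %r5
  [6:0] imm=59 = #59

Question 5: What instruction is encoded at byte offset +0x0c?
incr %r2

+0x0c: 09 00 ⇒ word 0x0900 (big)
  opcode bits[15:11]=0x1: incr/R
  rd@[10:7]=0x2 ⇒ %r2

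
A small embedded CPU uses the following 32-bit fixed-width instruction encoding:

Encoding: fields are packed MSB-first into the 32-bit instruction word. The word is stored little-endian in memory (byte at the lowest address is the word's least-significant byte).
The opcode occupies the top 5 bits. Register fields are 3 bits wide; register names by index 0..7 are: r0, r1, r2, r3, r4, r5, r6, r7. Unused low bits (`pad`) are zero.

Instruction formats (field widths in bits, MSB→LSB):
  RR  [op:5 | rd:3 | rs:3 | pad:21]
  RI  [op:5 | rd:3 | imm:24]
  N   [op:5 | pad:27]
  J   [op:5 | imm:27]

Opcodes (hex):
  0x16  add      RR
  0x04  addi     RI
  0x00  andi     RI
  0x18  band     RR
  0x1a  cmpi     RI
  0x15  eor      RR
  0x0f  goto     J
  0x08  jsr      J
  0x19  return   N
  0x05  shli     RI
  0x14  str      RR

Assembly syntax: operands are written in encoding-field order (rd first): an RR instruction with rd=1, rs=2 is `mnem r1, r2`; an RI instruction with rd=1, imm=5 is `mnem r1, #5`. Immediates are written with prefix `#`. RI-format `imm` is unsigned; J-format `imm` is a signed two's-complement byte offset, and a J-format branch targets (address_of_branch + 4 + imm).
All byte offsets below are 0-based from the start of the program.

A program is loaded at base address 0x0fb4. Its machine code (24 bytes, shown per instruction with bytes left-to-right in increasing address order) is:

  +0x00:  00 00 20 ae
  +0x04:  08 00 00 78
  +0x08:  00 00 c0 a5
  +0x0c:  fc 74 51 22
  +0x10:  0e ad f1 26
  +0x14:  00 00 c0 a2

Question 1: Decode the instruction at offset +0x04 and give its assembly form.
goto #8

[04] 08 00 00 78 → 0x78000008
  op=0x78000008>>27=0xf ⇒ goto (J)
  imm@[26:0]=0x8 ⇒ #8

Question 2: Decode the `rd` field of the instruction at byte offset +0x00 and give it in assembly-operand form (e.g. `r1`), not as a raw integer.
r6

[00] 00 00 20 ae → 0xae200000
  top 5b → 0x15 → eor [RR]
  rd: (w>>24)&0x7=0x6 → r6
  rs: (w>>21)&0x7=0x1 → r1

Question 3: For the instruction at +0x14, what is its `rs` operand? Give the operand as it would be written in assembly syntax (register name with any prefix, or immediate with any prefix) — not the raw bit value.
+0x14: 00 00 c0 a2 ⇒ word 0xa2c00000 (little)
  opcode bits[31:27]=0x14: str/RR
  [26:24] rd=2 = r2
  [23:21] rs=6 = r6

r6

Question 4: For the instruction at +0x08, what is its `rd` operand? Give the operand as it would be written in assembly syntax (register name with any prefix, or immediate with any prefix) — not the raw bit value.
r5

off 0x08: read 00 00 c0 a5 as little → 0xa5c00000
  op=0xa5c00000>>27=0x14 ⇒ str (RR)
  rd@[26:24]=0x5 ⇒ r5
  rs@[23:21]=0x6 ⇒ r6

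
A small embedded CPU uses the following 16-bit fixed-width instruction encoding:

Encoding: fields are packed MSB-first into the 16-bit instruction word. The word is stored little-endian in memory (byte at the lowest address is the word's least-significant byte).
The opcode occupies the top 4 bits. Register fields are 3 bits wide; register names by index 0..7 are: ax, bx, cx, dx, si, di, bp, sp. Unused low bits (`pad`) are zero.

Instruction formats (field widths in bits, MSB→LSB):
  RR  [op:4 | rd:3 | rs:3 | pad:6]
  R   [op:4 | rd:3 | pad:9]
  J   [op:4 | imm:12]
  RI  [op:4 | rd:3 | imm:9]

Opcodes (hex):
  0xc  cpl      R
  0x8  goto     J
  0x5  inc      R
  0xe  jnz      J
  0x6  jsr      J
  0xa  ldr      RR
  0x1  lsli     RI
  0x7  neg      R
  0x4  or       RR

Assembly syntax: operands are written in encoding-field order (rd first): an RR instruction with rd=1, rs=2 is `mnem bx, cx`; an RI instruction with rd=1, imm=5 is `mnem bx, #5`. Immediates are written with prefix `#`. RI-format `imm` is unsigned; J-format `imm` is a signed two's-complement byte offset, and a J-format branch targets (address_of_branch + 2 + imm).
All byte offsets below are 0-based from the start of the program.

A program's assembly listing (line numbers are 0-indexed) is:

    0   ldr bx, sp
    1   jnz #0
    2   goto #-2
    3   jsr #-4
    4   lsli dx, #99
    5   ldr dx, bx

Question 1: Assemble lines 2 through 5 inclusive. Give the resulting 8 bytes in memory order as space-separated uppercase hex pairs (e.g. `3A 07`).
line 2 (goto): pack op=0x8:4|imm=-2:12 = 0x8ffe; little→ fe 8f
line 3 (jsr): pack op=0x6:4|imm=-4:12 = 0x6ffc; little→ fc 6f
line 4 (lsli): pack op=0x1:4|rd=3:3|imm=99:9 = 0x1663; little→ 63 16
line 5 (ldr): pack op=0xa:4|rd=3:3|rs=1:3|pad=0:6 = 0xa640; little→ 40 a6

FE 8F FC 6F 63 16 40 A6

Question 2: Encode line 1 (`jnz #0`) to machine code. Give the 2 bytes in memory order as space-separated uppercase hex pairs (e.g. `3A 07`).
1. jnz fields op=0xe:4|imm=0:12 → word e000h → 00 e0

00 E0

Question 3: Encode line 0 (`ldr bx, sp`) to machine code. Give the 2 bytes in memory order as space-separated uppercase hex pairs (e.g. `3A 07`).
C0 A3

line 0 (ldr): pack op=0xa:4|rd=1:3|rs=7:3|pad=0:6 = 0xa3c0; little→ c0 a3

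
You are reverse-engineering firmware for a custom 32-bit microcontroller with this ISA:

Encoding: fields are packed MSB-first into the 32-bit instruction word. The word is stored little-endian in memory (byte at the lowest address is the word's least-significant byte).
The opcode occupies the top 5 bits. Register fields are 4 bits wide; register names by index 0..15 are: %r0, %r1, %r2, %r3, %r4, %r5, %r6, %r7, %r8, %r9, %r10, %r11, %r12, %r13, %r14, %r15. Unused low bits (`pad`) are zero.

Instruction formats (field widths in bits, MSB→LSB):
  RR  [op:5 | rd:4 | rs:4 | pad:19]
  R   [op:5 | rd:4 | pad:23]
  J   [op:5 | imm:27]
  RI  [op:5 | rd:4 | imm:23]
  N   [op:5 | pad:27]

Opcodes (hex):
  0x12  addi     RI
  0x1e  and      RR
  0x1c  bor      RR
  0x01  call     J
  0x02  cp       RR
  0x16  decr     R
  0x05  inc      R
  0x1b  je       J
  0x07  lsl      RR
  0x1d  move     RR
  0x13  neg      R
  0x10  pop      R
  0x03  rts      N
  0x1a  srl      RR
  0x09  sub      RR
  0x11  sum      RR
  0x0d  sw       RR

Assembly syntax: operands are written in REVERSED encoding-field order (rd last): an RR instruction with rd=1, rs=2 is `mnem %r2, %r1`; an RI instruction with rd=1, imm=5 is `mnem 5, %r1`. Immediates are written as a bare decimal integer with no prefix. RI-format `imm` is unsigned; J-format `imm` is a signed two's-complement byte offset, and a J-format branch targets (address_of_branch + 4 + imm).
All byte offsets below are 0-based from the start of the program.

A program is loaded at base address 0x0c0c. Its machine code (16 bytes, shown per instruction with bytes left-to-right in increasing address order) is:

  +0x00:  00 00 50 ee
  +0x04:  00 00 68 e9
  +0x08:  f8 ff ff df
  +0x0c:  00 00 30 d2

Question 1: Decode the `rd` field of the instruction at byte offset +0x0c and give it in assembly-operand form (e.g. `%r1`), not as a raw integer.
+0x0c: 00 00 30 d2 ⇒ word 0xd2300000 (little)
  top 5b → 0x1a → srl [RR]
  rd@[26:23]=0x4 ⇒ %r4
  rs@[22:19]=0x6 ⇒ %r6

%r4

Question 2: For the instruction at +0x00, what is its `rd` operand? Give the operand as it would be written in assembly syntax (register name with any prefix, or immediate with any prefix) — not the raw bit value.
@+00  little-endian(00 00 50 ee) = 0xee500000
  top 5b → 0x1d → move [RR]
  [26:23] rd=12 = %r12
  [22:19] rs=10 = %r10

%r12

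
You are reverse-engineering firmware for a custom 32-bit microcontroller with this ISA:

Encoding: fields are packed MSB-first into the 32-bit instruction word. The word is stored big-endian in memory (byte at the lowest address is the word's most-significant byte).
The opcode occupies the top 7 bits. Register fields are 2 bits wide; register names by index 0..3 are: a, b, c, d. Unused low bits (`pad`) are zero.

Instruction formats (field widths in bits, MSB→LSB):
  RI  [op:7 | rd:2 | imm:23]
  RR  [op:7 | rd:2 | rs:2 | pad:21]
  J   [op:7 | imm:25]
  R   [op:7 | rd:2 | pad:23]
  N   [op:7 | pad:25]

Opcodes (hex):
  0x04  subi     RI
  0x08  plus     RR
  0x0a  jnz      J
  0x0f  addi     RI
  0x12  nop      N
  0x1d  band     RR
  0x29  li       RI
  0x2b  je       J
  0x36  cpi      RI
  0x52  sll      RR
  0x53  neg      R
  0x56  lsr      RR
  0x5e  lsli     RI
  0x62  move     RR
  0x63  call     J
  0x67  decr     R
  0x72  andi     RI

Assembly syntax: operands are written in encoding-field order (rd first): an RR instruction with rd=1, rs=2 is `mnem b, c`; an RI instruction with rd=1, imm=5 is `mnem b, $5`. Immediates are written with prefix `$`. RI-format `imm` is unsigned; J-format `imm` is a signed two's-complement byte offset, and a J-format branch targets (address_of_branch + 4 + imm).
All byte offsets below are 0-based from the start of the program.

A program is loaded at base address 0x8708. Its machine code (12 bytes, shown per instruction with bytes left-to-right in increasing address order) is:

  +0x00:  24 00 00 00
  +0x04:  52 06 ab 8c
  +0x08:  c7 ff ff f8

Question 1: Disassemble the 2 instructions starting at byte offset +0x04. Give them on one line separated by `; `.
li a, $437132; call $-8

off 0x04: read 52 06 ab 8c as big → 0x5206ab8c
  op=0x5206ab8c>>25=0x29 ⇒ li (RI)
  rd: (w>>23)&0x3=0x0 → a
  imm: (w>>0)&0x7fffff=0x6ab8c → $437132
off 0x08: read c7 ff ff f8 as big → 0xc7fffff8
  op=0xc7fffff8>>25=0x63 ⇒ call (J)
  imm: (w>>0)&0x1ffffff=0x1fffff8 (s25→-8) → $-8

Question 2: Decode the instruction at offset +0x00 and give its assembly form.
+0x00: 24 00 00 00 ⇒ word 0x24000000 (big)
  op=0x24000000>>25=0x12 ⇒ nop (N)

nop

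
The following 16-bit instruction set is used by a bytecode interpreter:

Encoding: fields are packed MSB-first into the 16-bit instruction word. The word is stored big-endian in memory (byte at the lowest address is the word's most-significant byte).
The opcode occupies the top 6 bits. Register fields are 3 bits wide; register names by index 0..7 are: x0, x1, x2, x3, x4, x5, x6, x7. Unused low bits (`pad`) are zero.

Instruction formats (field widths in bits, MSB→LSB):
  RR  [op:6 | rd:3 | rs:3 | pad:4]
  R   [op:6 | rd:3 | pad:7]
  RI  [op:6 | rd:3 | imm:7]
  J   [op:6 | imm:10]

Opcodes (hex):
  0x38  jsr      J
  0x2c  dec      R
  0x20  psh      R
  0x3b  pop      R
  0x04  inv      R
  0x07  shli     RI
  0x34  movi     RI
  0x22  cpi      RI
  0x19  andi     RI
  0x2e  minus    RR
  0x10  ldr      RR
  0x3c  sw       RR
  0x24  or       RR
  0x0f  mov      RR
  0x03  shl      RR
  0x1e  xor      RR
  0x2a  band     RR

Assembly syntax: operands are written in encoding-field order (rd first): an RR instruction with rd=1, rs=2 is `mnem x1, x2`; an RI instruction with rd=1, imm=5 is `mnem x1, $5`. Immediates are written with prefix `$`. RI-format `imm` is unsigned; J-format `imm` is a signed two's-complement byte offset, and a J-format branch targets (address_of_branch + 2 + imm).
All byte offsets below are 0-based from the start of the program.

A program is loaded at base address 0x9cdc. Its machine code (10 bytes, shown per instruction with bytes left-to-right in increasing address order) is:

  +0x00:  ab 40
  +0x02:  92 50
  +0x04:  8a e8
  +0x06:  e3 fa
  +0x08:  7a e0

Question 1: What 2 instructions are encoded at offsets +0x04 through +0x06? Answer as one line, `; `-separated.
+0x04: 8a e8 ⇒ word 0x8ae8 (big)
  opcode bits[15:10]=0x22: cpi/RI
  [9:7] rd=5 = x5
  [6:0] imm=104 = $104
+0x06: e3 fa ⇒ word 0xe3fa (big)
  opcode bits[15:10]=0x38: jsr/J
  [9:0] imm=1018 (s10→-6) = $-6

cpi x5, $104; jsr $-6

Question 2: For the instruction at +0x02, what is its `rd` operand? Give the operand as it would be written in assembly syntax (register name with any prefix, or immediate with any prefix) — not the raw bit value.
x4

off 0x02: read 92 50 as big → 0x9250
  top 6b → 0x24 → or [RR]
  [9:7] rd=4 = x4
  [6:4] rs=5 = x5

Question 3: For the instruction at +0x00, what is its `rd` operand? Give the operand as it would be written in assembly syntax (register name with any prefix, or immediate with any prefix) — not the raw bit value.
off 0x00: read ab 40 as big → 0xab40
  opcode bits[15:10]=0x2a: band/RR
  rd: (w>>7)&0x7=0x6 → x6
  rs: (w>>4)&0x7=0x4 → x4

x6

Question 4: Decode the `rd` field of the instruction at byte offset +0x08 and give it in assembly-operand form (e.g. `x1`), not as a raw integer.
[08] 7a e0 → 0x7ae0
  op=0x7ae0>>10=0x1e ⇒ xor (RR)
  rd@[9:7]=0x5 ⇒ x5
  rs@[6:4]=0x6 ⇒ x6

x5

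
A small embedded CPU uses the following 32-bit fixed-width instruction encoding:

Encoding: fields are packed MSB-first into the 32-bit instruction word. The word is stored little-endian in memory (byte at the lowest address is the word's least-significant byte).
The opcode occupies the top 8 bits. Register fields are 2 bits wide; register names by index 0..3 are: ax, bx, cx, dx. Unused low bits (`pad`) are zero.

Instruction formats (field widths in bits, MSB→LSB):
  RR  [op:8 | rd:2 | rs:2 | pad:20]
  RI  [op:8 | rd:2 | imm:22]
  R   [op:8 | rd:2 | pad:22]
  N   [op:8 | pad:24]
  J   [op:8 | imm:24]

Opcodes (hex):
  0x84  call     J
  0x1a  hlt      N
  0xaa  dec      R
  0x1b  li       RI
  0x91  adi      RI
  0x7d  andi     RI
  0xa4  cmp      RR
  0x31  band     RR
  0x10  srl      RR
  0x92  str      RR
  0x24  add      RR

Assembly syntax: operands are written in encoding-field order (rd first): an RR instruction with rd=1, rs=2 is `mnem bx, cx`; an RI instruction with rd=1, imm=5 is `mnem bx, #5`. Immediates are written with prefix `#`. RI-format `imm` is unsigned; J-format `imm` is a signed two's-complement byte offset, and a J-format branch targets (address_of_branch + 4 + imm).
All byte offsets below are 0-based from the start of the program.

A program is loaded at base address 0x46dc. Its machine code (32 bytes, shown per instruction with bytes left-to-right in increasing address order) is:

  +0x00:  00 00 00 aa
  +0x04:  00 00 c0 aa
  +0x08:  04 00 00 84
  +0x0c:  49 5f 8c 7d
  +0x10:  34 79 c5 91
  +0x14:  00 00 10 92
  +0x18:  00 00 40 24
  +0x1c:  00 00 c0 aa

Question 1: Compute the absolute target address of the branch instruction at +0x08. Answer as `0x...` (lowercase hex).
[08] 04 00 00 84 → 0x84000004
  op=0x84000004>>24=0x84 ⇒ call (J)
  imm@[23:0]=0x4 ⇒ #4
  target = base 0x46dc + off 0x08 + 4 + imm 4 = 0x46ec

0x46ec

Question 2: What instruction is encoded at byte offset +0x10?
[10] 34 79 c5 91 → 0x91c57934
  op=0x91c57934>>24=0x91 ⇒ adi (RI)
  [23:22] rd=3 = dx
  [21:0] imm=358708 = #358708

adi dx, #358708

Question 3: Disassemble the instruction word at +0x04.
dec dx

@+04  little-endian(00 00 c0 aa) = 0xaac00000
  top 8b → 0xaa → dec [R]
  [23:22] rd=3 = dx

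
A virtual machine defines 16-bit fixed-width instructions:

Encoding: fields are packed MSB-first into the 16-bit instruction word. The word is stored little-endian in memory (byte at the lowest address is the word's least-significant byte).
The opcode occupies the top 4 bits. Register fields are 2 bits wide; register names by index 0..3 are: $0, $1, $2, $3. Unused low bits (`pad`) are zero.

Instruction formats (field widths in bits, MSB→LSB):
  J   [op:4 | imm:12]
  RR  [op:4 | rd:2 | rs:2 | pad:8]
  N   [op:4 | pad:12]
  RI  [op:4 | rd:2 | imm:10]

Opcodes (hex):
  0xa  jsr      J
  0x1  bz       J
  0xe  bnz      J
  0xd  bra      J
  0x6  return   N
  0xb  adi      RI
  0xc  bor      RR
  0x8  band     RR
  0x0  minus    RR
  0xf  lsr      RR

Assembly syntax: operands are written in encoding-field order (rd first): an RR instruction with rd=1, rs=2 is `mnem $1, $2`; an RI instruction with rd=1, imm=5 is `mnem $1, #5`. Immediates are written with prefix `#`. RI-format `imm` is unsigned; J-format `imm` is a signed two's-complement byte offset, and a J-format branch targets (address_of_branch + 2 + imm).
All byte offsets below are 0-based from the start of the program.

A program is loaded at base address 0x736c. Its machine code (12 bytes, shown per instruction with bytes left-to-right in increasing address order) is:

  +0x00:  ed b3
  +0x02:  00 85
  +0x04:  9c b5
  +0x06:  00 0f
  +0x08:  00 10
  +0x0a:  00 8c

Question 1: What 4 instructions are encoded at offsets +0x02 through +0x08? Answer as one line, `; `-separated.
off 0x02: read 00 85 as little → 0x8500
  opcode bits[15:12]=0x8: band/RR
  [11:10] rd=1 = $1
  [9:8] rs=1 = $1
off 0x04: read 9c b5 as little → 0xb59c
  opcode bits[15:12]=0xb: adi/RI
  [11:10] rd=1 = $1
  [9:0] imm=412 = #412
off 0x06: read 00 0f as little → 0x0f00
  opcode bits[15:12]=0x0: minus/RR
  [11:10] rd=3 = $3
  [9:8] rs=3 = $3
off 0x08: read 00 10 as little → 0x1000
  opcode bits[15:12]=0x1: bz/J
  [11:0] imm=0 = #0

band $1, $1; adi $1, #412; minus $3, $3; bz #0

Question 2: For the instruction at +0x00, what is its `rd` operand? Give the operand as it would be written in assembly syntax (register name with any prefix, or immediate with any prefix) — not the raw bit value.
$0

@+00  little-endian(ed b3) = 0xb3ed
  opcode bits[15:12]=0xb: adi/RI
  rd@[11:10]=0x0 ⇒ $0
  imm@[9:0]=0x3ed ⇒ #1005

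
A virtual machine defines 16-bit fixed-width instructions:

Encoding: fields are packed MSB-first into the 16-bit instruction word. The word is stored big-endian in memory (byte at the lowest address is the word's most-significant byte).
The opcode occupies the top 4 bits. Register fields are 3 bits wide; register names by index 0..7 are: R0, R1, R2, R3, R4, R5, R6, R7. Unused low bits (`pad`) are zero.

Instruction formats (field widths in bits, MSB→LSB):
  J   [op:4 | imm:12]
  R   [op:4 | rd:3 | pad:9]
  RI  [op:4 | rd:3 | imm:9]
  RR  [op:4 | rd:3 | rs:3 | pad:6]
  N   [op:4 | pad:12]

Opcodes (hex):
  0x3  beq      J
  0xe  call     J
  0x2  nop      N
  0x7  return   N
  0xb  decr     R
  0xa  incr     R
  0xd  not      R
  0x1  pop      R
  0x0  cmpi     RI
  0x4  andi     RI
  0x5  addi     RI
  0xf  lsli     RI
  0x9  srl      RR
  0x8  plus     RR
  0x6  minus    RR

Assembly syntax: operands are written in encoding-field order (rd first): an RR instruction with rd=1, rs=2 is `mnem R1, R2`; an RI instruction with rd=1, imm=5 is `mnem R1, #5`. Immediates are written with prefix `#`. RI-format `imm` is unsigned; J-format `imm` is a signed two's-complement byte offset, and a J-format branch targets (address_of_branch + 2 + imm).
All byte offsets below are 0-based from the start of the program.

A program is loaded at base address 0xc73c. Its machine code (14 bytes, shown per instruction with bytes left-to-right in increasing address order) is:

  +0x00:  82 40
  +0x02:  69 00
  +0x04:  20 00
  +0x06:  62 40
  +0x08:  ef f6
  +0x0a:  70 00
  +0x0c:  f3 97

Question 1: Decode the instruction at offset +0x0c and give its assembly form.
lsli R1, #407

+0x0c: f3 97 ⇒ word 0xf397 (big)
  top 4b → 0xf → lsli [RI]
  rd: (w>>9)&0x7=0x1 → R1
  imm: (w>>0)&0x1ff=0x197 → #407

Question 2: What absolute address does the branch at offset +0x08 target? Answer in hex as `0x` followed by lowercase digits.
[08] ef f6 → 0xeff6
  top 4b → 0xe → call [J]
  imm: (w>>0)&0xfff=0xff6 (s12→-10) → #-10
  target = base 0xc73c + off 0x08 + 2 + imm -10 = 0xc73c

0xc73c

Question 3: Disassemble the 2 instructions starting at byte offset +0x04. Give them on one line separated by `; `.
nop; minus R1, R1

+0x04: 20 00 ⇒ word 0x2000 (big)
  top 4b → 0x2 → nop [N]
+0x06: 62 40 ⇒ word 0x6240 (big)
  top 4b → 0x6 → minus [RR]
  [11:9] rd=1 = R1
  [8:6] rs=1 = R1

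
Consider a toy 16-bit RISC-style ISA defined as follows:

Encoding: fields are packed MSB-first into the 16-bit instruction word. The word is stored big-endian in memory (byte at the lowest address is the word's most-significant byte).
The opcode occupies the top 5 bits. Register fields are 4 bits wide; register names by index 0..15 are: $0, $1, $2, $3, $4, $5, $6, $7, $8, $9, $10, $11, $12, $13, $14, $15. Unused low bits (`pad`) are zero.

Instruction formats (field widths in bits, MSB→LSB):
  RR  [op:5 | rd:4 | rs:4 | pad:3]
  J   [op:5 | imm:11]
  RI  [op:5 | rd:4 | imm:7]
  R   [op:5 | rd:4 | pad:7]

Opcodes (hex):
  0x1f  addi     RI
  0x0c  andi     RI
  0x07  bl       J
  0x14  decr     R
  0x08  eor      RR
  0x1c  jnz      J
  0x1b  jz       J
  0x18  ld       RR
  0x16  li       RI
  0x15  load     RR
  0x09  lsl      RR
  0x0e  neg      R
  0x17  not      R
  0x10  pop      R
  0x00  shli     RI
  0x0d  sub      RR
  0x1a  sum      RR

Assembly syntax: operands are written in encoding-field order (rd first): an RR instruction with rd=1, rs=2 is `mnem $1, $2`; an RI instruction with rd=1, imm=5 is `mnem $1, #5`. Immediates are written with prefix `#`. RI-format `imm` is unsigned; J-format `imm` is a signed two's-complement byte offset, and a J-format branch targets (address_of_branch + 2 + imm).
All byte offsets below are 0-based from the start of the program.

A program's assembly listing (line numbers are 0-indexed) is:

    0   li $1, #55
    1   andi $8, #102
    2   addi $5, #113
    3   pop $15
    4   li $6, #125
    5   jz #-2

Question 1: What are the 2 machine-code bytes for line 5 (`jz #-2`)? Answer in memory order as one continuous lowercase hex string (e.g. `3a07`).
L5: jz op=0x1b:5|imm=-2:11 ⇒ 0xdffe ⇒ big df fe

dffe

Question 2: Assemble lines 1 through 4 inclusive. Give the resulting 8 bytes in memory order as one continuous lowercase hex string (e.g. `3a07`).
line 1 (andi): pack op=0xc:5|rd=8:4|imm=102:7 = 0x6466; big→ 64 66
line 2 (addi): pack op=0x1f:5|rd=5:4|imm=113:7 = 0xfaf1; big→ fa f1
line 3 (pop): pack op=0x10:5|rd=15:4|pad=0:7 = 0x8780; big→ 87 80
line 4 (li): pack op=0x16:5|rd=6:4|imm=125:7 = 0xb37d; big→ b3 7d

6466faf18780b37d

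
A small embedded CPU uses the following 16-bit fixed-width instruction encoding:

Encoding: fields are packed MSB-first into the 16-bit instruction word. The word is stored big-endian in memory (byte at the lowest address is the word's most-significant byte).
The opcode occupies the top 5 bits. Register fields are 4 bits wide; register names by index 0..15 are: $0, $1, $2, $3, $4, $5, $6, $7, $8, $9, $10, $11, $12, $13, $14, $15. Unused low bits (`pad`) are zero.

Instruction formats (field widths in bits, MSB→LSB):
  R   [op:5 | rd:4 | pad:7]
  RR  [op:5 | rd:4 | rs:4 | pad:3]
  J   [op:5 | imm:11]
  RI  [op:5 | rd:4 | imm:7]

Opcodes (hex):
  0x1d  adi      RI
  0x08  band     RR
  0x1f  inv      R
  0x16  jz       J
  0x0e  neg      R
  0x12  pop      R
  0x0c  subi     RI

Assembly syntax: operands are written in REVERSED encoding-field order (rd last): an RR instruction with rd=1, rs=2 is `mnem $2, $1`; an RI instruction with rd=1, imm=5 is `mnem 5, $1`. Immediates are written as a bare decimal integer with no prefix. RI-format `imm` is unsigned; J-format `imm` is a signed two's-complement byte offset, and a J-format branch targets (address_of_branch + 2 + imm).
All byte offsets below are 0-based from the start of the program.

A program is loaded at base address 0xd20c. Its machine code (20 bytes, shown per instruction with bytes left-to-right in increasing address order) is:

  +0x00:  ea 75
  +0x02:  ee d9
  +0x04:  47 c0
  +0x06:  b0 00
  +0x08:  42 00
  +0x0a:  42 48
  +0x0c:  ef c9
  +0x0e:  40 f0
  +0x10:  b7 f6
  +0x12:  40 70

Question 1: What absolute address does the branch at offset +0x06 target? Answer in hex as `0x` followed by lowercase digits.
0xd214

[06] b0 00 → 0xb000
  opcode bits[15:11]=0x16: jz/J
  [10:0] imm=0 = 0
  target = base 0xd20c + off 0x06 + 2 + imm 0 = 0xd214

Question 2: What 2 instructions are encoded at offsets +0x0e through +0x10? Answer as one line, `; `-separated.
band $14, $1; jz -10

@+0e  big-endian(40 f0) = 0x40f0
  opcode bits[15:11]=0x8: band/RR
  rd@[10:7]=0x1 ⇒ $1
  rs@[6:3]=0xe ⇒ $14
@+10  big-endian(b7 f6) = 0xb7f6
  opcode bits[15:11]=0x16: jz/J
  imm@[10:0]=0x7f6 (s11→-10) ⇒ -10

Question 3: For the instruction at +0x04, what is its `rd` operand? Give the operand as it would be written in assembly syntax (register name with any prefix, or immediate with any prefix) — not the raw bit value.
[04] 47 c0 → 0x47c0
  op=0x47c0>>11=0x8 ⇒ band (RR)
  [10:7] rd=15 = $15
  [6:3] rs=8 = $8

$15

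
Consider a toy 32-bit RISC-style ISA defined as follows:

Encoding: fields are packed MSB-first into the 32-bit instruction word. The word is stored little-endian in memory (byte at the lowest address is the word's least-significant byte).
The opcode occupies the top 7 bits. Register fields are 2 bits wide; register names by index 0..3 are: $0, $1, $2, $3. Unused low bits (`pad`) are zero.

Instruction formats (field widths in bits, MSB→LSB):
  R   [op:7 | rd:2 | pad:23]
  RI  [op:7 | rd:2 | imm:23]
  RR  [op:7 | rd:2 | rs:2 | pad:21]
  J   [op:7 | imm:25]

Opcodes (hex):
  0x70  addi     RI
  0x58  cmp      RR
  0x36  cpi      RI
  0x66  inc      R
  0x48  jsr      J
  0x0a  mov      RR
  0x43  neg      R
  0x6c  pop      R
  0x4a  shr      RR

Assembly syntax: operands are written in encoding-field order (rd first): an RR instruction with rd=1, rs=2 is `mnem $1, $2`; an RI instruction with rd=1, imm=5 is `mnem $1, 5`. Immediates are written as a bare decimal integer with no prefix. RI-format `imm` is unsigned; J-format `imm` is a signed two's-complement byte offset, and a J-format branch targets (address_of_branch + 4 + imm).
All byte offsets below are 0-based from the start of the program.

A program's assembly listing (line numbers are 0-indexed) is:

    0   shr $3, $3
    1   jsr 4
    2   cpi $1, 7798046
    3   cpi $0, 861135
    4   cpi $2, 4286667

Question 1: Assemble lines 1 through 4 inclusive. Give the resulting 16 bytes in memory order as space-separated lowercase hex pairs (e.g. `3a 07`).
1. jsr fields op=0x48:7|imm=4:25 → word 90000004h → 04 00 00 90
2. cpi fields op=0x36:7|rd=1:2|imm=7798046:23 → word 6cf6fd1eh → 1e fd f6 6c
3. cpi fields op=0x36:7|rd=0:2|imm=861135:23 → word 6c0d23cfh → cf 23 0d 6c
4. cpi fields op=0x36:7|rd=2:2|imm=4286667:23 → word 6d4168cbh → cb 68 41 6d

04 00 00 90 1e fd f6 6c cf 23 0d 6c cb 68 41 6d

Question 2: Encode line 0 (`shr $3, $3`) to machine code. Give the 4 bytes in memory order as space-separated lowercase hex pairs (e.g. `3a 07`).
line 0 (shr): pack op=0x4a:7|rd=3:2|rs=3:2|pad=0:21 = 0x95e00000; little→ 00 00 e0 95

00 00 e0 95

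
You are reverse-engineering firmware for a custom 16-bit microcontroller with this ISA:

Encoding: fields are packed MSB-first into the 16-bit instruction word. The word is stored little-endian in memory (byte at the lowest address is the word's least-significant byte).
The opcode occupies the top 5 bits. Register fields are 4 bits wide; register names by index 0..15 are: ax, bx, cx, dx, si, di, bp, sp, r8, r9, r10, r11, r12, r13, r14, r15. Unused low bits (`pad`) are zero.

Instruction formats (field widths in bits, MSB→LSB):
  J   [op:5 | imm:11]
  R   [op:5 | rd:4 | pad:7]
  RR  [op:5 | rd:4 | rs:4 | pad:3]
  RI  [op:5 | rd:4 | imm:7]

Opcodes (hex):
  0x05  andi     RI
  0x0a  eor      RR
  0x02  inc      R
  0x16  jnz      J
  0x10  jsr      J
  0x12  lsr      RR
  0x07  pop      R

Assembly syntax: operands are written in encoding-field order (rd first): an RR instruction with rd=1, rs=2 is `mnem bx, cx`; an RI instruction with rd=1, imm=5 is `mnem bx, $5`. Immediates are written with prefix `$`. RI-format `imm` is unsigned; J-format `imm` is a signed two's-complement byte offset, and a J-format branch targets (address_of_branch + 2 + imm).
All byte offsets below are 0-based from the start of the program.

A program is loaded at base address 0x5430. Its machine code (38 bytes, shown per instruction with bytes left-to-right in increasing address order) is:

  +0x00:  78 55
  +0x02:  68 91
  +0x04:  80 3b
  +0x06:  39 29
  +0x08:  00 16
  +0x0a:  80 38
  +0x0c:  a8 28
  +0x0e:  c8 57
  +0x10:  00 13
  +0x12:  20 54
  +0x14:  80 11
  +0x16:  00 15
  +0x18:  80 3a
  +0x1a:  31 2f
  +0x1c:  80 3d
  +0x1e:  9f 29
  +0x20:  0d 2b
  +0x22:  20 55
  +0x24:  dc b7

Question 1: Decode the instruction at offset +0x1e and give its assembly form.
andi dx, $31

+0x1e: 9f 29 ⇒ word 0x299f (little)
  opcode bits[15:11]=0x5: andi/RI
  [10:7] rd=3 = dx
  [6:0] imm=31 = $31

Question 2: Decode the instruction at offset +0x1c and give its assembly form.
pop r11

+0x1c: 80 3d ⇒ word 0x3d80 (little)
  op=0x3d80>>11=0x7 ⇒ pop (R)
  rd: (w>>7)&0xf=0xb → r11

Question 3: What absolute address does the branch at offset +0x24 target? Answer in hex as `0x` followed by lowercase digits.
[24] dc b7 → 0xb7dc
  top 5b → 0x16 → jnz [J]
  [10:0] imm=2012 (s11→-36) = $-36
  target = base 0x5430 + off 0x24 + 2 + imm -36 = 0x5432

0x5432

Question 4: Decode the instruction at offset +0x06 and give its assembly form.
off 0x06: read 39 29 as little → 0x2939
  opcode bits[15:11]=0x5: andi/RI
  [10:7] rd=2 = cx
  [6:0] imm=57 = $57

andi cx, $57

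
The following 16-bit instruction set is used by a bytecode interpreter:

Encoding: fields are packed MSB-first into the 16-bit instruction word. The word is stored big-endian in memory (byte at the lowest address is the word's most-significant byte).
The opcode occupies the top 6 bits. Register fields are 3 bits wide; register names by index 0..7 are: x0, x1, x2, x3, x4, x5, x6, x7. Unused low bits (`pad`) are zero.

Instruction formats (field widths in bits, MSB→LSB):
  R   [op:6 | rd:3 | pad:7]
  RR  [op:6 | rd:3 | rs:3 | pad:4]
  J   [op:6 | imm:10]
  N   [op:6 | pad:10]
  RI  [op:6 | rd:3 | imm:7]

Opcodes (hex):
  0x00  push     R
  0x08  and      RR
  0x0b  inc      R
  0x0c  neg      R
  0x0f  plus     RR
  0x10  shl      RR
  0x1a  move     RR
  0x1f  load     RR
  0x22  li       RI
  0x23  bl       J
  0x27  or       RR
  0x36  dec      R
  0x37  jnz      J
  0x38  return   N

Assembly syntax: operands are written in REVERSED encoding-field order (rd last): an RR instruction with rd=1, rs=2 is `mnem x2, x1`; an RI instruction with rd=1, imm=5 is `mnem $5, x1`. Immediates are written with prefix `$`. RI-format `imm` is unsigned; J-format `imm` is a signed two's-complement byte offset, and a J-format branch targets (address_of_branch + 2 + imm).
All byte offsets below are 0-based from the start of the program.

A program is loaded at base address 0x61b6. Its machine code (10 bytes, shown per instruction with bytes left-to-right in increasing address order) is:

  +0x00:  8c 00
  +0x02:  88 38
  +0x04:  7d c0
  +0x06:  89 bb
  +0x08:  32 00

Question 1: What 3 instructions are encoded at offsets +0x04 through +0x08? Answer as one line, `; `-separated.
off 0x04: read 7d c0 as big → 0x7dc0
  opcode bits[15:10]=0x1f: load/RR
  [9:7] rd=3 = x3
  [6:4] rs=4 = x4
off 0x06: read 89 bb as big → 0x89bb
  opcode bits[15:10]=0x22: li/RI
  [9:7] rd=3 = x3
  [6:0] imm=59 = $59
off 0x08: read 32 00 as big → 0x3200
  opcode bits[15:10]=0xc: neg/R
  [9:7] rd=4 = x4

load x4, x3; li $59, x3; neg x4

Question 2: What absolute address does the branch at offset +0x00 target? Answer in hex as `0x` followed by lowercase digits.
0x61b8

[00] 8c 00 → 0x8c00
  top 6b → 0x23 → bl [J]
  [9:0] imm=0 = $0
  target = base 0x61b6 + off 0x00 + 2 + imm 0 = 0x61b8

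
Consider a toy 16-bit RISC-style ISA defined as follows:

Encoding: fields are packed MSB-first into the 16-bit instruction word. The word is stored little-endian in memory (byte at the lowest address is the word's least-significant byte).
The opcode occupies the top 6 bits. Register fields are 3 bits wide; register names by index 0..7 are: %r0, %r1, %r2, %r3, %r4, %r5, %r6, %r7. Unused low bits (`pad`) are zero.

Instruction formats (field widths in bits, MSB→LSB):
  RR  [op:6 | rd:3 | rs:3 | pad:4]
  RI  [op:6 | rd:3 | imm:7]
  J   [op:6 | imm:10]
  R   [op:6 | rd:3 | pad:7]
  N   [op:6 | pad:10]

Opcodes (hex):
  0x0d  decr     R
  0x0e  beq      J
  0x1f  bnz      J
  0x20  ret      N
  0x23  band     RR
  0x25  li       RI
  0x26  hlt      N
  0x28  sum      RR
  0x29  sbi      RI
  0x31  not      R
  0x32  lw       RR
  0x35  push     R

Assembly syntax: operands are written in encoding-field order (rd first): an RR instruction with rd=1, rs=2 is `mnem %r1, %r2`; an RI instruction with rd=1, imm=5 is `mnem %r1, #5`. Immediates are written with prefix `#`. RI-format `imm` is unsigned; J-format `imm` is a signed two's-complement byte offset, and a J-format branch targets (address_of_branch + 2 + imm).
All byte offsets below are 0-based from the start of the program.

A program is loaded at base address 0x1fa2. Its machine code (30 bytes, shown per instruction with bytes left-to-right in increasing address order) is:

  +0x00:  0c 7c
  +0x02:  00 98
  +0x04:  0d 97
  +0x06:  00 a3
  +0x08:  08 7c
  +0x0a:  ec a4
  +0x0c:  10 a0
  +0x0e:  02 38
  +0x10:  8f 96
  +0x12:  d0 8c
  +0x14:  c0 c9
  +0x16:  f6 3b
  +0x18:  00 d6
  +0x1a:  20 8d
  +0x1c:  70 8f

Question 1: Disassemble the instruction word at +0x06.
sum %r6, %r0

off 0x06: read 00 a3 as little → 0xa300
  opcode bits[15:10]=0x28: sum/RR
  rd@[9:7]=0x6 ⇒ %r6
  rs@[6:4]=0x0 ⇒ %r0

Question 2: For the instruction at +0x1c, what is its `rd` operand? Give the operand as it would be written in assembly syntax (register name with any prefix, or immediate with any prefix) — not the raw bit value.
%r6

[1c] 70 8f → 0x8f70
  op=0x8f70>>10=0x23 ⇒ band (RR)
  rd@[9:7]=0x6 ⇒ %r6
  rs@[6:4]=0x7 ⇒ %r7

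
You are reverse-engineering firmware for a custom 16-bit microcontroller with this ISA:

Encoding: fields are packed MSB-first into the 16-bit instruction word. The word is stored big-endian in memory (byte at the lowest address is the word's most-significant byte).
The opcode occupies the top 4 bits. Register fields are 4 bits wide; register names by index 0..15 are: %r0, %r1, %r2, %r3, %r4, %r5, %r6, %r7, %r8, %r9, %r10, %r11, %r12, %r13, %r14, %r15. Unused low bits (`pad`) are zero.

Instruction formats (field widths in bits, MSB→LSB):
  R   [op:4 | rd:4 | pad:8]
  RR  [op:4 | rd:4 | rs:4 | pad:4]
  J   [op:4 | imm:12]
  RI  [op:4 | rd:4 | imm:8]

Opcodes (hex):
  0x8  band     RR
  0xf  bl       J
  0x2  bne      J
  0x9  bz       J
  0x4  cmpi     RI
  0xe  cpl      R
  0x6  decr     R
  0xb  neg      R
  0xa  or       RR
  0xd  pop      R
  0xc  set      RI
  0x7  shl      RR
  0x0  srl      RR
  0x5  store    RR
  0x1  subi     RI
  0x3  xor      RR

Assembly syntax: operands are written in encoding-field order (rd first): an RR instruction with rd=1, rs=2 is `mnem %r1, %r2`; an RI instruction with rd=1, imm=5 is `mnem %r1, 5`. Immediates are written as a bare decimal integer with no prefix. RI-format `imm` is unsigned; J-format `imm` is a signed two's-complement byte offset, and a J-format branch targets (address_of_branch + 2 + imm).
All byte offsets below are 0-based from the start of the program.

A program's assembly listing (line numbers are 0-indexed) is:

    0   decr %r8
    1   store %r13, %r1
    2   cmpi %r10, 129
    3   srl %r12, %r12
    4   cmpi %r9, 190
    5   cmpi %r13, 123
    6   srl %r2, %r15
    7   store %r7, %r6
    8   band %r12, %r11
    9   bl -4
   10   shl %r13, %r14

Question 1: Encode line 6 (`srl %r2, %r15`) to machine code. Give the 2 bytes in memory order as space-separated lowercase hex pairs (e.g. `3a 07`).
line 6 (srl): pack op=0x0:4|rd=2:4|rs=15:4|pad=0:4 = 0x02f0; big→ 02 f0

02 f0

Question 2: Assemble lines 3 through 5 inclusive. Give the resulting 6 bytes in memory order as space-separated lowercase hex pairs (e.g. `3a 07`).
0c c0 49 be 4d 7b

line 3 (srl): pack op=0x0:4|rd=12:4|rs=12:4|pad=0:4 = 0x0cc0; big→ 0c c0
line 4 (cmpi): pack op=0x4:4|rd=9:4|imm=190:8 = 0x49be; big→ 49 be
line 5 (cmpi): pack op=0x4:4|rd=13:4|imm=123:8 = 0x4d7b; big→ 4d 7b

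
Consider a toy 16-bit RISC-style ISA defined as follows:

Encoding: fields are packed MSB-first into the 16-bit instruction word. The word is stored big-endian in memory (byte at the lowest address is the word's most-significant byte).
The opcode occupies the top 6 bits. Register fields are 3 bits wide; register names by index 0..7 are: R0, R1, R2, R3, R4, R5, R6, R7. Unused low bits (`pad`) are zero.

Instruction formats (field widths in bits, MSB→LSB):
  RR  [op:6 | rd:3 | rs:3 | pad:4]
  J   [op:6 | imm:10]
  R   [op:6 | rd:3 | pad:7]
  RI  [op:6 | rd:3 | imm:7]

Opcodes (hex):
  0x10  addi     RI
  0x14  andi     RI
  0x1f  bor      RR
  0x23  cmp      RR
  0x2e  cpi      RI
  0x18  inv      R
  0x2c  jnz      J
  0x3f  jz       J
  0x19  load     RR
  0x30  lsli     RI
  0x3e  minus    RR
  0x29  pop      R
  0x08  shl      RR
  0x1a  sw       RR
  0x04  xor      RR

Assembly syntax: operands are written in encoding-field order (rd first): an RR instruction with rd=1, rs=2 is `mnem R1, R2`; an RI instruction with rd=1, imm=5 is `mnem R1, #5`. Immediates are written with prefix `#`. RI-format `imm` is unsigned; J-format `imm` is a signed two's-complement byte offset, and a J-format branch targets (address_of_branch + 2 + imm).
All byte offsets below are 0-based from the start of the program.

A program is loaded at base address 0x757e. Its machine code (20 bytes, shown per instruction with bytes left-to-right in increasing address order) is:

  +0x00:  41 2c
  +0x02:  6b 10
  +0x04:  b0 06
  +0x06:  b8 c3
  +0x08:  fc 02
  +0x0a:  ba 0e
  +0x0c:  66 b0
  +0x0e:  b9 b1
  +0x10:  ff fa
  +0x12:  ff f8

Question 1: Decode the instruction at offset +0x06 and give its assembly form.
cpi R1, #67

+0x06: b8 c3 ⇒ word 0xb8c3 (big)
  opcode bits[15:10]=0x2e: cpi/RI
  [9:7] rd=1 = R1
  [6:0] imm=67 = #67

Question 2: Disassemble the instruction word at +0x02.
sw R6, R1

@+02  big-endian(6b 10) = 0x6b10
  top 6b → 0x1a → sw [RR]
  rd: (w>>7)&0x7=0x6 → R6
  rs: (w>>4)&0x7=0x1 → R1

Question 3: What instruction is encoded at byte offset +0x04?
jnz #6

@+04  big-endian(b0 06) = 0xb006
  op=0xb006>>10=0x2c ⇒ jnz (J)
  imm: (w>>0)&0x3ff=0x6 → #6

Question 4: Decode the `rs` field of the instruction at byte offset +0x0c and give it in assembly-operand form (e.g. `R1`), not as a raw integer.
+0x0c: 66 b0 ⇒ word 0x66b0 (big)
  op=0x66b0>>10=0x19 ⇒ load (RR)
  [9:7] rd=5 = R5
  [6:4] rs=3 = R3

R3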